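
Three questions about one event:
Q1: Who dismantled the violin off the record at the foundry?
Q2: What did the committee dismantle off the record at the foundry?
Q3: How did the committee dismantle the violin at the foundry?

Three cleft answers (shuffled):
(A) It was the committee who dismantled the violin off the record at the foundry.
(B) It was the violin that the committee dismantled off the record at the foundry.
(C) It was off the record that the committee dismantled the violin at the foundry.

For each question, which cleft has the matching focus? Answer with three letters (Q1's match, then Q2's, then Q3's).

Q1 asks about the subject (agent); cleft (A) focuses "the committee", which is the subject (agent) — so Q1 → A.
Q2 asks about the direct object; cleft (B) focuses "the violin", which is the direct object — so Q2 → B.
Q3 asks about the manner; cleft (C) focuses "off the record", which is the manner — so Q3 → C.
Mapping: Q1→A, Q2→B, Q3→C.

ABC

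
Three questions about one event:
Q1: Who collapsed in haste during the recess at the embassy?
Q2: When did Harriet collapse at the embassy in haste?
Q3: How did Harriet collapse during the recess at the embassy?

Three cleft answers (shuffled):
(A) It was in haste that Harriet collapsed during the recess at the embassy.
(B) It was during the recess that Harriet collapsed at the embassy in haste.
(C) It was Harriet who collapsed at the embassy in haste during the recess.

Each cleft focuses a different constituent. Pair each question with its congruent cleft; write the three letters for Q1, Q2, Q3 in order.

Q1 asks about the subject (agent); cleft (C) focuses "Harriet", which is the subject (agent) — so Q1 → C.
Q2 asks about the time; cleft (B) focuses "during the recess", which is the time — so Q2 → B.
Q3 asks about the manner; cleft (A) focuses "in haste", which is the manner — so Q3 → A.
Mapping: Q1→C, Q2→B, Q3→A.

CBA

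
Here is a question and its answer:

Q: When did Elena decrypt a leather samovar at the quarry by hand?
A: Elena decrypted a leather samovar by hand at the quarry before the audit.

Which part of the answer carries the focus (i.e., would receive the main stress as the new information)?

before the audit

The wh-word "when" asks about the time.
In the answer, "Elena", "a leather samovar", "by hand" and "at the quarry" are given — repeated from the question.
The constituent filling the time gap is "before the audit"; that is the focus and would carry nuclear stress.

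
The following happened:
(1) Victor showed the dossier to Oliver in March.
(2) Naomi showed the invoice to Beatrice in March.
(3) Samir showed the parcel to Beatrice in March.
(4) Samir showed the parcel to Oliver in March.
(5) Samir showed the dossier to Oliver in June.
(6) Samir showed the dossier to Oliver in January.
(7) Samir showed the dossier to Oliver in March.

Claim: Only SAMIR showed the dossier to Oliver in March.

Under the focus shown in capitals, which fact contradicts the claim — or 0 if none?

The capitals mark "Samir" as focus. So "only" rules out other agents, with the rest (same thing, recipient, setting (the dossier / Oliver / in March)) as background.
Fact (1) matches on same thing, recipient, setting (the dossier / Oliver / in March), but has agent = Victor instead. That refutes the claim.

1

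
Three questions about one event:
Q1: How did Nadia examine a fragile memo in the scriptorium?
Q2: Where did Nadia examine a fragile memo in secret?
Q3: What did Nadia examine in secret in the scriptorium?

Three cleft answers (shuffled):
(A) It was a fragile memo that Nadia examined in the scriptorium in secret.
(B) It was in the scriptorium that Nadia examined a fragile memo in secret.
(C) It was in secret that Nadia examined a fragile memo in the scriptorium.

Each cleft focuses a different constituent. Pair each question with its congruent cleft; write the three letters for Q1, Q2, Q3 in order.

CBA

Q1 asks about the manner; cleft (C) focuses "in secret", which is the manner — so Q1 → C.
Q2 asks about the location; cleft (B) focuses "in the scriptorium", which is the location — so Q2 → B.
Q3 asks about the direct object; cleft (A) focuses "a fragile memo", which is the direct object — so Q3 → A.
Mapping: Q1→C, Q2→B, Q3→A.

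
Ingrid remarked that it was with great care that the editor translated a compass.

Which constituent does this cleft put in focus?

In an it-cleft "It was X that/who ...", the clefted constituent X is the focus; the that/who-clause expresses the presupposed open proposition.
Here the focus is "with great care". The backgrounded (presupposed) material includes "the editor" and "a compass".

with great care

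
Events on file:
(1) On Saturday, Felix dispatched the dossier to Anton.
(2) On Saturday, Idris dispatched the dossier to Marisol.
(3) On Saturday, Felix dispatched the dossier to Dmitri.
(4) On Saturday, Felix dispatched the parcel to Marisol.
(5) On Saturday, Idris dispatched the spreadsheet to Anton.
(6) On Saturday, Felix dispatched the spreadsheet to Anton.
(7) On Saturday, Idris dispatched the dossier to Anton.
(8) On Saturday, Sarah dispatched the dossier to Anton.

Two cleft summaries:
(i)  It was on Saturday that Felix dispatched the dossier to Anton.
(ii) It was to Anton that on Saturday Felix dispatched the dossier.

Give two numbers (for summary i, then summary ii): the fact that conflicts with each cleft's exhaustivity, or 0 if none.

Summary (i) focuses "on Saturday" (the setting); background Felix as agent and the dossier as thing and Anton as recipient. No fact matches that background with a different setting, so 0.
Summary (ii) focuses "Anton" (the recipient); background Felix as agent and the dossier as thing and on Saturday as setting. Fact (3) matches that background with recipient = Dmitri — refutes (ii).

0, 3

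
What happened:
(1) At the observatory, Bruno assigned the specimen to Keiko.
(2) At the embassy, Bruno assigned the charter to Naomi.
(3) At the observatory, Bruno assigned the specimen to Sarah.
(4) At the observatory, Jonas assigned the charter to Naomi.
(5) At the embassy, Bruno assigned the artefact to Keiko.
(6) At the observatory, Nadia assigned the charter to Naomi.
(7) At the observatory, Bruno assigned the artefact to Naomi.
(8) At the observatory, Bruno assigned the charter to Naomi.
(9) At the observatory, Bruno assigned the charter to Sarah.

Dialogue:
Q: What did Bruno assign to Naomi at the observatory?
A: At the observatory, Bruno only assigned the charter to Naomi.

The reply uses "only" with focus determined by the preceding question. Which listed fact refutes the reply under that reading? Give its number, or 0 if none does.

7

The question "What did ...?" targets the thing, so in the reply the focus falls on "the charter".
So "only" ranges over things; the rest (Bruno as agent and Naomi as recipient and at the observatory as setting) is presupposed.
Fact (7) shares the background with a different thing (the artefact) — counterexample.
(Fact (9) would refute a reading with focus on the recipient — but that is not what the question asks.)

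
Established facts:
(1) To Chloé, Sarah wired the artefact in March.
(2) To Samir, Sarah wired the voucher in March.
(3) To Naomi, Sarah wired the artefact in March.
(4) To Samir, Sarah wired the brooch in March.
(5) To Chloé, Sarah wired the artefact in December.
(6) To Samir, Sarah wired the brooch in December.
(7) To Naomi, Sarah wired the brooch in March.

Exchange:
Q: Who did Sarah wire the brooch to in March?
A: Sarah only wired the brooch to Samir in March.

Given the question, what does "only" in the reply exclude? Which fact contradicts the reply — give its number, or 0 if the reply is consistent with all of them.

7

The question "Who did ... to ...?" targets the recipient, so in the reply the focus falls on "Samir".
So "only" ranges over recipients; the rest (Sarah as agent and the brooch as thing and in March as setting) is presupposed.
Fact (7) shares the background with a different recipient (Naomi) — counterexample.
(Fact (2) would refute a reading with focus on the thing — but that is not what the question asks.)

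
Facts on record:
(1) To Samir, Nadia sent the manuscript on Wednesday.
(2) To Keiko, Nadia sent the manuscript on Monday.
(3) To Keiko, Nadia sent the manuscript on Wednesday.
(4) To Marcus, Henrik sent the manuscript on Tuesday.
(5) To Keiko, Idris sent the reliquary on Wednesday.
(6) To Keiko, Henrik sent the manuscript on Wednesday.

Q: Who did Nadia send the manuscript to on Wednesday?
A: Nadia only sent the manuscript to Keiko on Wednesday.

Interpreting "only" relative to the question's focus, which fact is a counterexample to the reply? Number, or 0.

1

Answering "Who did ... to ...?" puts focus on the recipient — here, "Keiko".
So "only" ranges over recipients; the rest (same agent, thing, setting (Nadia / the manuscript / on Wednesday)) is presupposed.
Fact (1) keeps same agent, thing, setting (Nadia / the manuscript / on Wednesday) but has recipient = Samir; that refutes the reply.
(Fact (2) would refute a reading with focus on the setting — but that is not what the question asks.)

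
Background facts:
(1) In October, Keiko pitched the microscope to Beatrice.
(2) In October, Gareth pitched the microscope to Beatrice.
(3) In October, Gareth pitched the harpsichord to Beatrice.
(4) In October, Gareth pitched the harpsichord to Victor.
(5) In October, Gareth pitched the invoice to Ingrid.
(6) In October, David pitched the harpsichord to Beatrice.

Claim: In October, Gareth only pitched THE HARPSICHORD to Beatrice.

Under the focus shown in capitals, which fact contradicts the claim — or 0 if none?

The capitals mark "the harpsichord" as focus. So "only" rules out other things, with the rest (same agent, recipient, setting (Gareth / Beatrice / in October)) as background.
Fact (2) matches on same agent, recipient, setting (Gareth / Beatrice / in October), but has thing = the microscope instead. That refutes the claim.

2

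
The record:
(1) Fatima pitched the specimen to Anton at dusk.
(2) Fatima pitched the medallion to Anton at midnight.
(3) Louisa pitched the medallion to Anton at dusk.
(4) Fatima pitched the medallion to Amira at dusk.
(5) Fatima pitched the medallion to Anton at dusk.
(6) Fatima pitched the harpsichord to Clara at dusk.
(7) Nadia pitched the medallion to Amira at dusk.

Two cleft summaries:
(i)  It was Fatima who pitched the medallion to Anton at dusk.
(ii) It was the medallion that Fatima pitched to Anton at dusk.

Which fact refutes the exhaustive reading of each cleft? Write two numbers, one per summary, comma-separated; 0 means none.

3, 1

Summary (i) focuses "Fatima" (the agent); background the medallion as thing and Anton as recipient and at dusk as setting. Fact (3) matches that background with agent = Louisa — refutes (i).
Summary (ii) focuses "the medallion" (the thing); background Fatima as agent and Anton as recipient and at dusk as setting. Fact (1) matches that background with thing = the specimen — refutes (ii).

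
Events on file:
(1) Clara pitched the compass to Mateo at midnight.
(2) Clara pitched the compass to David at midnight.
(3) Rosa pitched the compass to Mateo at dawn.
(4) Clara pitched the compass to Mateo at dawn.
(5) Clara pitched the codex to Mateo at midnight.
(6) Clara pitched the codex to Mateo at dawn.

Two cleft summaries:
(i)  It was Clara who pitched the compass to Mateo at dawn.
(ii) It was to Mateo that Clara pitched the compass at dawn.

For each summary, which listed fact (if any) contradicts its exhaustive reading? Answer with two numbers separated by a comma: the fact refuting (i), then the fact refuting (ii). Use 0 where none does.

3, 0

(i): focus "Clara". Looking for same thing, recipient, setting (the compass / Mateo / at dawn) with some other agent — fact (3) has Rosa there. Refuted.
(ii): focus "Mateo". No fact shares same agent, thing, setting (Clara / the compass / at dawn) with a different recipient. 0.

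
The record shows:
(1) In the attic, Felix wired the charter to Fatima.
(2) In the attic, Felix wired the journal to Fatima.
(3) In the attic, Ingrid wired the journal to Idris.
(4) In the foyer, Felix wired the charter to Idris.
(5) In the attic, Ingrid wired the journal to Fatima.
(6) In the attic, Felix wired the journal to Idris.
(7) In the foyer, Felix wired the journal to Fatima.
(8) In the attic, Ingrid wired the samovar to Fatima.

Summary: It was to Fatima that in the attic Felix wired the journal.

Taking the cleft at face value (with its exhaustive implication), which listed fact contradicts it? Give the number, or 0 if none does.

6

Focus of the cleft: "Fatima" (the recipient). Presupposed background: Felix as agent and the journal as thing and in the attic as setting.
Exhaustivity: Fatima is the only recipient satisfying that background.
But fact (6) also has Felix as agent and the journal as thing and in the attic as setting, with recipient = Idris — so the exhaustive reading fails.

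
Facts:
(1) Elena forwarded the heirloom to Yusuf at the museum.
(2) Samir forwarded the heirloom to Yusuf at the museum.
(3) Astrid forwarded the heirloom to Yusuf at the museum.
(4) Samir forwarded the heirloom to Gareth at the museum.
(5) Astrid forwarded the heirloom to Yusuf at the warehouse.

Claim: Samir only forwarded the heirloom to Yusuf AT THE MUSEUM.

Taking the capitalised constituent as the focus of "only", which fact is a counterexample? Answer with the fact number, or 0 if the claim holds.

Focus (in capitals) is "at the museum" — the setting. "Only" excludes alternative settings while holding fixed agent = Samir, thing = the heirloom, recipient = Yusuf.
Every other fact changes something in the background, not just the setting. Nothing refutes the claim.

0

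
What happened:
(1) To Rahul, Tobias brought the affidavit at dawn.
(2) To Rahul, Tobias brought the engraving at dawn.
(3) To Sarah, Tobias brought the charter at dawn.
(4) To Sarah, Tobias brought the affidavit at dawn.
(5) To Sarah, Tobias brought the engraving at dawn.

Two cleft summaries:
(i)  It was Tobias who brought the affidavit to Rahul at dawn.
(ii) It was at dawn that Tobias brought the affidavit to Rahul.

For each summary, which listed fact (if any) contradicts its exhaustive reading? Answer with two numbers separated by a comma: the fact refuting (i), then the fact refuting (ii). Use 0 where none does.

0, 0

(i): focus "Tobias". No fact shares same thing, recipient, setting (the affidavit / Rahul / at dawn) with a different agent. 0.
(ii): focus "at dawn". No fact shares same agent, thing, recipient (Tobias / the affidavit / Rahul) with a different setting. 0.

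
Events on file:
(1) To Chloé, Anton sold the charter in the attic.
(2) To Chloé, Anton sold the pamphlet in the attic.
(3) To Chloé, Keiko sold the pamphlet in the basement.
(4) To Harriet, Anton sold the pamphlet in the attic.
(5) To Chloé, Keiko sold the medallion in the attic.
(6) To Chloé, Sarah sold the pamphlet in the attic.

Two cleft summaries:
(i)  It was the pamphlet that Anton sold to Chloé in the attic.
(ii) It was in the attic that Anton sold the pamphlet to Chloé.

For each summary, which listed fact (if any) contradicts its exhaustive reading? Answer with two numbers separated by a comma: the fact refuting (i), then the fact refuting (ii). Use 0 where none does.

(i): focus "the pamphlet". Looking for same agent, recipient, setting (Anton / Chloé / in the attic) with some other thing — fact (1) has the charter there. Refuted.
(ii): focus "in the attic". No fact shares same agent, thing, recipient (Anton / the pamphlet / Chloé) with a different setting. 0.

1, 0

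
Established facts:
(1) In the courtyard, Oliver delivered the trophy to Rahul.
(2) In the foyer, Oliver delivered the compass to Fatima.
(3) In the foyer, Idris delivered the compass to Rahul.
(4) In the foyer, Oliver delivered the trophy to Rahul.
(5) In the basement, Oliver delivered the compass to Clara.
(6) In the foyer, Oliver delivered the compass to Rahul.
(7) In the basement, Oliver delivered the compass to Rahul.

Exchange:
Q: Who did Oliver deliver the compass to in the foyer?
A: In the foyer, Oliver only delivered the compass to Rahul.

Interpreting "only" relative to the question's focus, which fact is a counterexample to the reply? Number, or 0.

2

Answering "Who did ... to ...?" puts focus on the recipient — here, "Rahul".
So "only" ranges over recipients; the rest (agent = Oliver, thing = the compass, setting = in the foyer) is presupposed.
Fact (2) shares the background with a different recipient (Fatima) — counterexample.
(Fact (7) would refute a reading with focus on the setting — but that is not what the question asks.)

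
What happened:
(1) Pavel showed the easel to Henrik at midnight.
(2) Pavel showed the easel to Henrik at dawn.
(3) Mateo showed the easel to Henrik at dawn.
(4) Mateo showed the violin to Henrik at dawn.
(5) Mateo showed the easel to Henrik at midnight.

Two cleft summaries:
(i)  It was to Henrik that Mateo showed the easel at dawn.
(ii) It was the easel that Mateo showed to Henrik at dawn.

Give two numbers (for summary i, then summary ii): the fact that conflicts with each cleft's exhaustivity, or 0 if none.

0, 4

(i): focus "Henrik". No fact shares same agent, thing, setting (Mateo / the easel / at dawn) with a different recipient. 0.
(ii): focus "the easel". Looking for same agent, recipient, setting (Mateo / Henrik / at dawn) with some other thing — fact (4) has the violin there. Refuted.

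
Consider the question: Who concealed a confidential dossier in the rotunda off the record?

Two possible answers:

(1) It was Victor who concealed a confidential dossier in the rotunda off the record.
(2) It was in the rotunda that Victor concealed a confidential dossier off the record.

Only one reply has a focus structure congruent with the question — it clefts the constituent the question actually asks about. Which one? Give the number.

The question word "who" targets the subject (agent).
Option (1) clefts "Victor" — that matches what the question asks about.
Option (2) clefts "in the rotunda" — the location, not what was asked.
So the congruent reply is (1).

1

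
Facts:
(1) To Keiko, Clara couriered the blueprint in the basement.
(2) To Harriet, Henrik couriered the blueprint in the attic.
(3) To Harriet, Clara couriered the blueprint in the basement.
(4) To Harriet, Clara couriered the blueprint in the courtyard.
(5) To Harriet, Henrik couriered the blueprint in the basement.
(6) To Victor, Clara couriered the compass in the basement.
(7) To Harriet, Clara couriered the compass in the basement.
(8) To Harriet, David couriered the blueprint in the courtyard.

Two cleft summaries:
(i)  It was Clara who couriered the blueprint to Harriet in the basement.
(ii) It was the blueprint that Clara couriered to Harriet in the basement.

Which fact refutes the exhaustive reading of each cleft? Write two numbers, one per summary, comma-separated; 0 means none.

Summary (i) focuses "Clara" (the agent); background the blueprint as thing and Harriet as recipient and in the basement as setting. Fact (5) matches that background with agent = Henrik — refutes (i).
Summary (ii) focuses "the blueprint" (the thing); background Clara as agent and Harriet as recipient and in the basement as setting. Fact (7) matches that background with thing = the compass — refutes (ii).

5, 7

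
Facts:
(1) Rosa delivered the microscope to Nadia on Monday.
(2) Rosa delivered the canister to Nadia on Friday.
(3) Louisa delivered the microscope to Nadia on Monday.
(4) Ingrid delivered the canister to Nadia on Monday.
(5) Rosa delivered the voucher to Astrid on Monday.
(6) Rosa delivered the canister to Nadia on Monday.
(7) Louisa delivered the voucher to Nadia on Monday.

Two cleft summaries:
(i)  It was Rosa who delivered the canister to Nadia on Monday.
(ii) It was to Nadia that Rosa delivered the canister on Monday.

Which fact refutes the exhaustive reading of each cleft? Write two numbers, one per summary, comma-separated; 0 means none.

4, 0

Summary (i) focuses "Rosa" (the agent); background same thing, recipient, setting (the canister / Nadia / on Monday). Fact (4) matches that background with agent = Ingrid — refutes (i).
Summary (ii) focuses "Nadia" (the recipient); background same agent, thing, setting (Rosa / the canister / on Monday). No fact matches that background with a different recipient, so 0.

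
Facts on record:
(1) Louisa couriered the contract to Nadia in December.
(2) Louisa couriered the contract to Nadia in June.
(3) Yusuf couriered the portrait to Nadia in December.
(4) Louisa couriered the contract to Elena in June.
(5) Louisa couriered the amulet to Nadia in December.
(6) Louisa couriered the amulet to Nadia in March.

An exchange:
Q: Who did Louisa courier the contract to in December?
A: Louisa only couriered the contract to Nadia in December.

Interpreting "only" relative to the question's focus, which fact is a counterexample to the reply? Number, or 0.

0

The question "Who did ... to ...?" targets the recipient, so in the reply the focus falls on "Nadia".
"Only" then excludes alternative recipients while the background — agent = Louisa, thing = the contract, setting = in December — is held fixed.
No listed fact shares that background with another recipient. Nothing contradicts the reply.
(Fact (5) would refute a reading with focus on the thing — but that is not what the question asks.)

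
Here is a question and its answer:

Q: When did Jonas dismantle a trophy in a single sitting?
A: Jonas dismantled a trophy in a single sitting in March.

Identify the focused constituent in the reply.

The wh-word "when" asks about the time.
In the answer, "Jonas", "a trophy" and "in a single sitting" are given — repeated from the question.
The constituent filling the time gap is "in March"; that is the focus and would carry nuclear stress.

in March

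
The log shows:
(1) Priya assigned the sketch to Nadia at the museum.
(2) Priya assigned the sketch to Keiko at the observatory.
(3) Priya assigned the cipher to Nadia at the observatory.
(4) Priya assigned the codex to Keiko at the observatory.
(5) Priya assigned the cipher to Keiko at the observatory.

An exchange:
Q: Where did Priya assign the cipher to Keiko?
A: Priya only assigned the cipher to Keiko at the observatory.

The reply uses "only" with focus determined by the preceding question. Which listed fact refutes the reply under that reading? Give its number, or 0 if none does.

The question "Where did ...?" targets the setting, so in the reply the focus falls on "at the observatory".
So "only" ranges over settings; the rest (Priya as agent and the cipher as thing and Keiko as recipient) is presupposed.
No fact keeps Priya as agent and the cipher as thing and Keiko as recipient while changing the setting; every other fact differs on something backgrounded. The reply stands.
(Fact (3) would refute a reading with focus on the recipient — but that is not what the question asks.)

0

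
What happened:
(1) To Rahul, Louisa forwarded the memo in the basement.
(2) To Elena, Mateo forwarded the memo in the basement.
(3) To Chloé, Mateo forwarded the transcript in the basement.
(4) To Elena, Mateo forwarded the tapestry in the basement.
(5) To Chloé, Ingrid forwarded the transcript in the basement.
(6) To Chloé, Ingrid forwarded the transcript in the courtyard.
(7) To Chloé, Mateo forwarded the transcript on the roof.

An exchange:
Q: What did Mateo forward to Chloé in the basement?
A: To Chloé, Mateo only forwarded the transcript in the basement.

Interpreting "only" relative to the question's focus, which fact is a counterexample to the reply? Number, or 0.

The question "What did ...?" targets the thing, so in the reply the focus falls on "the transcript".
"Only" then excludes alternative things while the background — agent = Mateo, recipient = Chloé, setting = in the basement — is held fixed.
No fact keeps agent = Mateo, recipient = Chloé, setting = in the basement while changing the thing; every other fact differs on something backgrounded. The reply stands.
(Fact (7) would refute a reading with focus on the setting — but that is not what the question asks.)

0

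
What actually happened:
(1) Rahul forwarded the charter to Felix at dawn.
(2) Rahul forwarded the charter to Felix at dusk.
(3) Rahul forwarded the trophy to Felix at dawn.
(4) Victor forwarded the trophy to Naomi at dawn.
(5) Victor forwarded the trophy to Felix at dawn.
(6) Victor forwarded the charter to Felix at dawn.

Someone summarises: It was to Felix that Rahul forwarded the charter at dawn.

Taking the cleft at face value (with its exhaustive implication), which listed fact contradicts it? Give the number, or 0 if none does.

0

Focus of the cleft: "Felix" (the recipient). Presupposed background: agent = Rahul, thing = the charter, setting = at dawn.
Exhaustivity: Felix is the only recipient satisfying that background.
Every other fact differs from the presupposition on some backgrounded slot, so none challenges the exhaustivity.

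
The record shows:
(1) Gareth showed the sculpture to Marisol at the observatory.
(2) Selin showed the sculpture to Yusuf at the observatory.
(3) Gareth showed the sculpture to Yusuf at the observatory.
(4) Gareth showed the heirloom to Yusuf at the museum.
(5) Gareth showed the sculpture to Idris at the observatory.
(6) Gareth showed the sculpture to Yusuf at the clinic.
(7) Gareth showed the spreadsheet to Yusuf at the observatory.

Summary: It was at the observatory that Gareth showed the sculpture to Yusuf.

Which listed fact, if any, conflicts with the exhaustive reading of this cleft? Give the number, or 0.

Focus of the cleft: "at the observatory" (the setting). Presupposed background: Gareth as agent and the sculpture as thing and Yusuf as recipient.
Exhaustivity: at the observatory is the only setting satisfying that background.
Fact (6) shares the background but with setting = at the clinic; exhaustivity is violated.

6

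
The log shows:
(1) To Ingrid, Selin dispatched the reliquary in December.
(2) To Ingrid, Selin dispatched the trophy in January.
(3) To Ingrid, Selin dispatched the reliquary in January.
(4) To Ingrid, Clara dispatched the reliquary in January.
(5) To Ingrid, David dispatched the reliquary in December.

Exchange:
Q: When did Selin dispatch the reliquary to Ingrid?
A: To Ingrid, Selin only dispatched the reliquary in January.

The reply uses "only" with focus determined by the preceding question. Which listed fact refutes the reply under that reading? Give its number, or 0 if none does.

Answering "When did ...?" puts focus on the setting — here, "in January".
So "only" ranges over settings; the rest (Selin as agent and the reliquary as thing and Ingrid as recipient) is presupposed.
Fact (1) shares the background with a different setting (in December) — counterexample.
(Fact (2) would refute a reading with focus on the thing — but that is not what the question asks.)

1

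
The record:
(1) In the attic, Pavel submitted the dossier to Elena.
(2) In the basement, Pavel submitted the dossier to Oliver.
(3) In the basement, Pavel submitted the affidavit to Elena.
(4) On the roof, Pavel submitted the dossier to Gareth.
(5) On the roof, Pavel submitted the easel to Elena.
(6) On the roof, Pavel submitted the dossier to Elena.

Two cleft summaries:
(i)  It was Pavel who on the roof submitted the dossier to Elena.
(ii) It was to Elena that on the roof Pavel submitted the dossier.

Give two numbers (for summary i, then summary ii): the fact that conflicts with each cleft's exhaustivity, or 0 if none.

0, 4

(i): focus "Pavel". No fact shares same thing, recipient, setting (the dossier / Elena / on the roof) with a different agent. 0.
(ii): focus "Elena". Looking for same agent, thing, setting (Pavel / the dossier / on the roof) with some other recipient — fact (4) has Gareth there. Refuted.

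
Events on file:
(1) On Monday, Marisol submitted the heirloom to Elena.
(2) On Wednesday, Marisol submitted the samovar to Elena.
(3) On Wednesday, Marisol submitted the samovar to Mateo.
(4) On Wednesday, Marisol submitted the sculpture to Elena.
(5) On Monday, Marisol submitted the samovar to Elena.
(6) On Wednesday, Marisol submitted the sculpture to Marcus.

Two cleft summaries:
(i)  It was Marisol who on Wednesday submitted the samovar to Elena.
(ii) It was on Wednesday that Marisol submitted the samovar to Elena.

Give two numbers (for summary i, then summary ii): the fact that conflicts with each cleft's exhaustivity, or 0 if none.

(i): focus "Marisol". No fact shares the samovar as thing and Elena as recipient and on Wednesday as setting with a different agent. 0.
(ii): focus "on Wednesday". Looking for Marisol as agent and the samovar as thing and Elena as recipient with some other setting — fact (5) has on Monday there. Refuted.

0, 5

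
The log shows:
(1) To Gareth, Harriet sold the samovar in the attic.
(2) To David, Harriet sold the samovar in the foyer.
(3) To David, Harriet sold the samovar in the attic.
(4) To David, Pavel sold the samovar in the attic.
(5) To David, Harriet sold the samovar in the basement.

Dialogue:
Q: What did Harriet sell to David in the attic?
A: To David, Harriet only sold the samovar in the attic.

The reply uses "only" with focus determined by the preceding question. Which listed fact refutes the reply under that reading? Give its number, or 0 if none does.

0

Answering "What did ...?" puts focus on the thing — here, "the samovar".
So "only" ranges over things; the rest (same agent, recipient, setting (Harriet / David / in the attic)) is presupposed.
No listed fact shares that background with another thing. Nothing contradicts the reply.
(Fact (1) would refute a reading with focus on the recipient — but that is not what the question asks.)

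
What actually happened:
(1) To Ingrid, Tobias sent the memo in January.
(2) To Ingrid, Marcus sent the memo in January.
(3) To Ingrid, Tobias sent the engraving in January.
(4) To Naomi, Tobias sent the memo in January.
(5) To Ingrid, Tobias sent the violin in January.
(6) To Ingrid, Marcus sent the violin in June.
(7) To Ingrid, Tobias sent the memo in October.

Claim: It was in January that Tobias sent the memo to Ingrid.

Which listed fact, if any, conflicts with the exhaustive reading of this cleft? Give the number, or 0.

7

Focus of the cleft: "in January" (the setting). Presupposed background: Tobias as agent and the memo as thing and Ingrid as recipient.
The exhaustive reading says no other setting fits that background.
Fact (7) shares the background but with setting = in October; exhaustivity is violated.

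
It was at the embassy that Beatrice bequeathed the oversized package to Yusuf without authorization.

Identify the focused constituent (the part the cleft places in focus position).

In an it-cleft "It was X that/who ...", the clefted constituent X is the focus; the that/who-clause expresses the presupposed open proposition.
Here the focus is "at the embassy". The backgrounded (presupposed) material includes "Beatrice", "the oversized package", "to Yusuf" and "without authorization".

at the embassy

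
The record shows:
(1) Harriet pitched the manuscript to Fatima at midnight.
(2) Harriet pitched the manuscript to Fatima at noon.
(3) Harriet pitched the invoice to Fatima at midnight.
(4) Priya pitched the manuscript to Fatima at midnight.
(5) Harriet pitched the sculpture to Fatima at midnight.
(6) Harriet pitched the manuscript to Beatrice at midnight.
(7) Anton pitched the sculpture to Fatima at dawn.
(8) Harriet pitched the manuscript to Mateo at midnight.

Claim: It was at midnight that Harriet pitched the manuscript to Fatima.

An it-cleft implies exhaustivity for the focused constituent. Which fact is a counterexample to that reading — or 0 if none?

Focus of the cleft: "at midnight" (the setting). Presupposed background: agent = Harriet, thing = the manuscript, recipient = Fatima.
Exhaustivity: at midnight is the only setting satisfying that background.
But fact (2) also has agent = Harriet, thing = the manuscript, recipient = Fatima, with setting = at noon — so the exhaustive reading fails.

2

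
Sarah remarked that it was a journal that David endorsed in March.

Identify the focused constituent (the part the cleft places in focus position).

a journal

In an it-cleft "It was X that/who ...", the clefted constituent X is the focus; the that/who-clause expresses the presupposed open proposition.
Here the focus is "a journal". The backgrounded (presupposed) material includes "David" and "in March".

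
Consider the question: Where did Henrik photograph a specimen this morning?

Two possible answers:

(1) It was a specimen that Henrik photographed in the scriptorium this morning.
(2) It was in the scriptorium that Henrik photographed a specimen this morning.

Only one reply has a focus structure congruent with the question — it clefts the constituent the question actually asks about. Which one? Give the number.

2

The question word "where" targets the location.
Option (1) clefts "a specimen" — the direct object, not what was asked.
Option (2) clefts "in the scriptorium" — that matches what the question asks about.
So the congruent reply is (2).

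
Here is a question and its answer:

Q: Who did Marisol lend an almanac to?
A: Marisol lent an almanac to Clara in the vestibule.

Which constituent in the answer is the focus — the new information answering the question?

The wh-word "who" asks about the recipient.
In the answer, "Marisol" and "an almanac" are given — repeated from the question.
"in the vestibule" is also new, but it specifies the location, which is not what the question asks about — so it is not the focus.
The constituent filling the recipient gap is "to Clara"; that is the focus.

to Clara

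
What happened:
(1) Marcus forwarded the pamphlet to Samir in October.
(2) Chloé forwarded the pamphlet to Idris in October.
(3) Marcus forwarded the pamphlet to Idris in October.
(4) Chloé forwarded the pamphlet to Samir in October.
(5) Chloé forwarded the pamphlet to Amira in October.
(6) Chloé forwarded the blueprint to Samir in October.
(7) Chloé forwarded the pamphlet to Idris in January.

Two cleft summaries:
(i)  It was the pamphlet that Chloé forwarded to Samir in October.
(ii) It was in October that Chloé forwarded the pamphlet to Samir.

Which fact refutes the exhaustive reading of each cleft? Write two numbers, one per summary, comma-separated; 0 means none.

6, 0

Summary (i) focuses "the pamphlet" (the thing); background Chloé as agent and Samir as recipient and in October as setting. Fact (6) matches that background with thing = the blueprint — refutes (i).
Summary (ii) focuses "in October" (the setting); background Chloé as agent and the pamphlet as thing and Samir as recipient. No fact matches that background with a different setting, so 0.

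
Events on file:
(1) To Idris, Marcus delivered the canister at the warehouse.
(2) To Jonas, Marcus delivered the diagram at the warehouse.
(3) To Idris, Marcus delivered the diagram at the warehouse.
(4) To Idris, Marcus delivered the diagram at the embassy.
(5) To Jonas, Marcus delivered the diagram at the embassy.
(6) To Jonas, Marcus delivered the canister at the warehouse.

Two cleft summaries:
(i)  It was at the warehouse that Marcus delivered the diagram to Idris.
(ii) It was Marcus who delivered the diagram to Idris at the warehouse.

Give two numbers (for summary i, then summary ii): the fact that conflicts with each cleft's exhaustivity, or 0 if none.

Summary (i) focuses "at the warehouse" (the setting); background agent = Marcus, thing = the diagram, recipient = Idris. Fact (4) matches that background with setting = at the embassy — refutes (i).
Summary (ii) focuses "Marcus" (the agent); background thing = the diagram, recipient = Idris, setting = at the warehouse. No fact matches that background with a different agent, so 0.

4, 0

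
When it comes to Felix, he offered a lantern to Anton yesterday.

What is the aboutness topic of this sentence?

Felix

The construction explicitly marks "Felix" as what the sentence is about — the topic.
The remainder of the clause is the comment (what is said about the topic).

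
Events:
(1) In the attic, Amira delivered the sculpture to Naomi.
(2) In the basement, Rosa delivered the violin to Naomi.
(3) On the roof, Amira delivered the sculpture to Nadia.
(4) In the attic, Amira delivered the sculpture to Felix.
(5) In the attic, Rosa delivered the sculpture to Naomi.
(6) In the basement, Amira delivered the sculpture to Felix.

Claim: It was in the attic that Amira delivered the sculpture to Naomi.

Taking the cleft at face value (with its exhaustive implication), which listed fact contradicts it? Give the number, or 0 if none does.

The cleft puts "in the attic" in focus and presupposes the open proposition with same agent, thing, recipient (Amira / the sculpture / Naomi).
Exhaustivity: in the attic is the only setting satisfying that background.
No listed fact matches the background with a different setting. Exhaustivity holds.

0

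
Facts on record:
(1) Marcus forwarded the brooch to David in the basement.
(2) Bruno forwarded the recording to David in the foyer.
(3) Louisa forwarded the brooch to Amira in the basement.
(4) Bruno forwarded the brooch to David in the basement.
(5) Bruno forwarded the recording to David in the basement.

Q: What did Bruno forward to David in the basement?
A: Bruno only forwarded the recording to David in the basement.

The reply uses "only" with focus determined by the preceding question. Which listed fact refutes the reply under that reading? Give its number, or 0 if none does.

Answering "What did ...?" puts focus on the thing — here, "the recording".
"Only" then excludes alternative things while the background — agent = Bruno, recipient = David, setting = in the basement — is held fixed.
Fact (4) shares the background with a different thing (the brooch) — counterexample.
(Fact (2) would refute a reading with focus on the setting — but that is not what the question asks.)

4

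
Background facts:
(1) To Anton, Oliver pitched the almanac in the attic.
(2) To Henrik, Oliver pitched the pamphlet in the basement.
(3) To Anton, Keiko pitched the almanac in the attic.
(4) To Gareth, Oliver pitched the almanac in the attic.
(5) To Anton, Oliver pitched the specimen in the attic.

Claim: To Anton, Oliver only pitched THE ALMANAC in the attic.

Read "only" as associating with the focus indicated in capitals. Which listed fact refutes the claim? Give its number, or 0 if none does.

5

Focus (in capitals) is "the almanac" — the thing. "Only" excludes alternative things while holding fixed agent = Oliver, recipient = Anton, setting = in the attic.
Fact (5) matches on agent = Oliver, recipient = Anton, setting = in the attic, but has thing = the specimen instead. That refutes the claim.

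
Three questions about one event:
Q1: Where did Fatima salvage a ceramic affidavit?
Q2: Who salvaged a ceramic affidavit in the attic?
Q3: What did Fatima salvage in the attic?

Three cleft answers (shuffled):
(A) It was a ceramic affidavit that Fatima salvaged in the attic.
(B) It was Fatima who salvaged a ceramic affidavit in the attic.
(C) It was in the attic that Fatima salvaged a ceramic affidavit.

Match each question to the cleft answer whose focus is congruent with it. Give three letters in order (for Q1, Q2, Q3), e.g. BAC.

Q1 asks about the location; cleft (C) focuses "in the attic", which is the location — so Q1 → C.
Q2 asks about the subject (agent); cleft (B) focuses "Fatima", which is the subject (agent) — so Q2 → B.
Q3 asks about the direct object; cleft (A) focuses "a ceramic affidavit", which is the direct object — so Q3 → A.
Mapping: Q1→C, Q2→B, Q3→A.

CBA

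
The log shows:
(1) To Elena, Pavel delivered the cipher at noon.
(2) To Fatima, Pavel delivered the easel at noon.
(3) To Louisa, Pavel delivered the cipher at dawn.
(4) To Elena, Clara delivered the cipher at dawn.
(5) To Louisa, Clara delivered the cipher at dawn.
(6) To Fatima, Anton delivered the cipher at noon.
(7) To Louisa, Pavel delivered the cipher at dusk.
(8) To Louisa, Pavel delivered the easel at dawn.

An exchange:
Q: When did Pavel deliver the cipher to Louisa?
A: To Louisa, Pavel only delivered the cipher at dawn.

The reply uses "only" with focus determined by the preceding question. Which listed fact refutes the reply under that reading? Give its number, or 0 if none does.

Answering "When did ...?" puts focus on the setting — here, "at dawn".
So "only" ranges over settings; the rest (same agent, thing, recipient (Pavel / the cipher / Louisa)) is presupposed.
Fact (7) shares the background with a different setting (at dusk) — counterexample.
(Fact (8) would refute a reading with focus on the thing — but that is not what the question asks.)

7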